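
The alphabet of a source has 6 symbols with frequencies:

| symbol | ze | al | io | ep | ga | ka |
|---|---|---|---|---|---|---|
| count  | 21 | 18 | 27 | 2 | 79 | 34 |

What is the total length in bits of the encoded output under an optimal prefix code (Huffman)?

405

Build the Huffman tree bottom-up:
merge ep(2) and al(18): 20
merge 20 and ze(21): 41
merge io(27) and ka(34): 61
merge 41 and 61: 102
merge ga(79) and 102: 181
Total encoded bits = sum of merged weights = 20 + 41 + 61 + 102 + 181 = 405.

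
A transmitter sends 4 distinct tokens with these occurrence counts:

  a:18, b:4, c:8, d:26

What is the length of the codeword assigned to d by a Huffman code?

1

Repeatedly merge the two smallest:
b(4) + c(8) → 12
12 + a(18) → 30
d(26) + 30 → 56
d is merged only at the final step, so code length = 1.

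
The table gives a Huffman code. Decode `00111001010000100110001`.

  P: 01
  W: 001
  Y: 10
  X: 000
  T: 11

Read left to right; each codeword is recognised as soon as it completes (prefix code):
  001→W | 11→T | 001→W | 01→P | 000→X | 01→P | 001→W | 10→Y | 001→W
Decoded message: WTWPXPWYW

WTWPXPWYW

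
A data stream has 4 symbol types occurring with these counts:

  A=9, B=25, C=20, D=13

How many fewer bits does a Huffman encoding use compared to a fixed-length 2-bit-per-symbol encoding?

Fixed-length: 2 bits × 67 symbols = 134 bits.
Huffman merges:
merge A(9) and D(13): 22
merge C(20) and 22: 42
merge B(25) and 42: 67
Huffman total = 22 + 42 + 67 = 131 bits.
Saving = 134 − 131 = 3 bits.

3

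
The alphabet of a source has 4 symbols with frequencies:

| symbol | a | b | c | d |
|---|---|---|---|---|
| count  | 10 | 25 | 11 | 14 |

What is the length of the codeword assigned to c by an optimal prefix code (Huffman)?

Repeatedly merge the two smallest:
combine a(10), c(11) → 21
combine d(14), 21 → 35
combine b(25), 35 → 60
c sits 3 levels below the root, so its codeword is 3 bits.

3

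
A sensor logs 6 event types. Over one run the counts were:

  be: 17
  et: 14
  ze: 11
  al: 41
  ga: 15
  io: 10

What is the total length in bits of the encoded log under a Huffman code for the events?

Merge the two smallest weights repeatedly:
io(10) + ze(11) → 21
et(14) + ga(15) → 29
be(17) + 21 → 38
29 + 38 → 67
al(41) + 67 → 108
Total encoded bits = sum of merged weights = 21 + 29 + 38 + 67 + 108 = 263.

263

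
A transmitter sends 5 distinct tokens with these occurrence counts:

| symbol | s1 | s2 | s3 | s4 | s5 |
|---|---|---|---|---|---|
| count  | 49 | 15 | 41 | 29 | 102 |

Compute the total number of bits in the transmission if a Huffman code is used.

Build the Huffman tree bottom-up:
s2(15) + s4(29) → 44
s3(41) + 44 → 85
s1(49) + 85 → 134
s5(102) + 134 → 236
The encoded length is the sum of every internal node's weight: 44 + 85 + 134 + 236 = 499 bits.

499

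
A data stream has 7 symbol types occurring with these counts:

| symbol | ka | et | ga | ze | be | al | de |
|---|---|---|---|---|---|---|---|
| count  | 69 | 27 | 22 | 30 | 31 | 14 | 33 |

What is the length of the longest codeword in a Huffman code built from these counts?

3

Merge the two lowest-weight nodes at each step:
combine al(14), ga(22) → 36
combine et(27), ze(30) → 57
combine be(31), de(33) → 64
combine 36, 57 → 93
combine 64, ka(69) → 133
combine 93, 133 → 226
Maximum depth reached is 3.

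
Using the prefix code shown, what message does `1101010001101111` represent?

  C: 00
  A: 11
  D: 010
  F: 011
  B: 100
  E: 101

ADBFFA

Read left to right; each codeword is recognised as soon as it completes (prefix code):
  11→A | 010→D | 100→B | 011→F | 011→F | 11→A
Decoded message: ADBFFA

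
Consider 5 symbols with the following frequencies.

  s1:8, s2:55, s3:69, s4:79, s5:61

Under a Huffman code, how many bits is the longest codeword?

3

Merge the two lowest-weight nodes at each step:
combine s1(8), s2(55) → 63
combine s5(61), 63 → 124
combine s3(69), s4(79) → 148
combine 124, 148 → 272
Maximum depth reached is 3.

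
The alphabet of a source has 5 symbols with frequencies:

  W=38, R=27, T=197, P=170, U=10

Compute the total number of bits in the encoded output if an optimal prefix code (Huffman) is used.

Merge the two smallest weights repeatedly:
combine U(10), R(27) → 37
combine 37, W(38) → 75
combine 75, P(170) → 245
combine T(197), 245 → 442
Each symbol's bit-cost is frequency × depth; summing gives 799 bits (equivalently 37 + 75 + 245 + 442).

799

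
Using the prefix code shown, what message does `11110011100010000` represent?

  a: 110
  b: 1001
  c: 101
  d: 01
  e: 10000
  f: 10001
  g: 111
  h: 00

gbahe

Read left to right; each codeword is recognised as soon as it completes (prefix code):
  111→g | 1001→b | 110→a | 00→h | 10000→e
Decoded message: gbahe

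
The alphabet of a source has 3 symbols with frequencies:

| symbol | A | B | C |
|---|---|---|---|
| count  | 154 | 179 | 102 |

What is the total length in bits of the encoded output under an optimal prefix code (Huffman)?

691

Merge the two smallest weights repeatedly:
combine C(102), A(154) → 256
combine B(179), 256 → 435
The encoded length is the sum of every internal node's weight: 256 + 435 = 691 bits.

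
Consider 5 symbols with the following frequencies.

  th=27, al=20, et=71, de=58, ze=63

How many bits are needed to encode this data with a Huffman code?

Merge the two smallest weights repeatedly:
merge al(20) and th(27): 47
merge 47 and de(58): 105
merge ze(63) and et(71): 134
merge 105 and 134: 239
The encoded length is the sum of every internal node's weight: 47 + 105 + 134 + 239 = 525 bits.

525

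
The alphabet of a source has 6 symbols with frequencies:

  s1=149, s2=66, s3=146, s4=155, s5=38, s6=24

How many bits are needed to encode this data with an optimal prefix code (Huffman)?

Merge the two smallest weights repeatedly:
merge s6(24) and s5(38): 62
merge 62 and s2(66): 128
merge 128 and s3(146): 274
merge s1(149) and s4(155): 304
merge 274 and 304: 578
Each symbol's bit-cost is frequency × depth; summing gives 1346 bits (equivalently 62 + 128 + 274 + 304 + 578).

1346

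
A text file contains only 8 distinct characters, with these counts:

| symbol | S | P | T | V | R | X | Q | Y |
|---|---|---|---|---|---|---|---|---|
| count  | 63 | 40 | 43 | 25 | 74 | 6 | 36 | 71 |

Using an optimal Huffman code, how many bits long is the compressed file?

1027

Merge the two smallest weights repeatedly:
X(6) + V(25) → 31
31 + Q(36) → 67
P(40) + T(43) → 83
S(63) + 67 → 130
Y(71) + R(74) → 145
83 + 130 → 213
145 + 213 → 358
Total encoded bits = sum of merged weights = 31 + 67 + 83 + 130 + 145 + 213 + 358 = 1027.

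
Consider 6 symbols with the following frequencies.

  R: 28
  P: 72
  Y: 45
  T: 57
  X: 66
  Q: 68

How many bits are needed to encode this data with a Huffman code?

868

Greedily combine the two least-frequent nodes:
merge R(28) and Y(45): 73
merge T(57) and X(66): 123
merge Q(68) and P(72): 140
merge 73 and 123: 196
merge 140 and 196: 336
Total encoded bits = sum of merged weights = 73 + 123 + 140 + 196 + 336 = 868.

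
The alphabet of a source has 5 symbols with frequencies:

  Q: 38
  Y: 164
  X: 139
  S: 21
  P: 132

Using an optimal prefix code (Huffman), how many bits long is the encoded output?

1047

Greedily combine the two least-frequent nodes:
S(21) + Q(38) → 59
59 + P(132) → 191
X(139) + Y(164) → 303
191 + 303 → 494
The encoded length is the sum of every internal node's weight: 59 + 191 + 303 + 494 = 1047 bits.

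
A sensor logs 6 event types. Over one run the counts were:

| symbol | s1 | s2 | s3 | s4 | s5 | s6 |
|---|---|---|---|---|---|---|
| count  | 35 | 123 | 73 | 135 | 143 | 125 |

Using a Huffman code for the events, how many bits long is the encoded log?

Build the Huffman tree bottom-up:
combine s1(35), s3(73) → 108
combine 108, s2(123) → 231
combine s6(125), s4(135) → 260
combine s5(143), 231 → 374
combine 260, 374 → 634
The encoded length is the sum of every internal node's weight: 108 + 231 + 260 + 374 + 634 = 1607 bits.

1607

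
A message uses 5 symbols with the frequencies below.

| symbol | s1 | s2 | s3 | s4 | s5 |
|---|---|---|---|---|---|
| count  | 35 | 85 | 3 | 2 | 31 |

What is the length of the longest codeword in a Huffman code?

4

Merge the two lowest-weight nodes at each step:
merge s4(2) and s3(3): 5
merge 5 and s5(31): 36
merge s1(35) and 36: 71
merge 71 and s2(85): 156
The first pair merged (s4, s3) ends up deepest, at depth 4.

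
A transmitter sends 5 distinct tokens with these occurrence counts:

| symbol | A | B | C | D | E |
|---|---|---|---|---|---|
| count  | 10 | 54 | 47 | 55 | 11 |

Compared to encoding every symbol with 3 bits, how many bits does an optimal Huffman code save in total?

156

Fixed-length: 3 bits × 177 symbols = 531 bits.
Huffman merges:
A(10) + E(11) → 21
21 + C(47) → 68
B(54) + D(55) → 109
68 + 109 → 177
Huffman total = 21 + 68 + 109 + 177 = 375 bits.
Saving = 531 − 375 = 156 bits.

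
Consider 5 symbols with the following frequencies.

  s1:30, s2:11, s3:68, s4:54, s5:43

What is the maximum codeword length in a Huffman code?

3

Merge the two lowest-weight nodes at each step:
combine s2(11), s1(30) → 41
combine 41, s5(43) → 84
combine s4(54), s3(68) → 122
combine 84, 122 → 206
The first pair merged (s2, s1) ends up deepest, at depth 3.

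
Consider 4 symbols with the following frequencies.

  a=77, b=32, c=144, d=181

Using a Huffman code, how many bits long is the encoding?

796

Greedily combine the two least-frequent nodes:
b(32) + a(77) → 109
109 + c(144) → 253
d(181) + 253 → 434
Each symbol's bit-cost is frequency × depth; summing gives 796 bits (equivalently 109 + 253 + 434).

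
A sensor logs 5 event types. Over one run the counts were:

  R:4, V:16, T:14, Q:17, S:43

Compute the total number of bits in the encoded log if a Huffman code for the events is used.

196

Build the Huffman tree bottom-up:
combine R(4), T(14) → 18
combine V(16), Q(17) → 33
combine 18, 33 → 51
combine S(43), 51 → 94
The encoded length is the sum of every internal node's weight: 18 + 33 + 51 + 94 = 196 bits.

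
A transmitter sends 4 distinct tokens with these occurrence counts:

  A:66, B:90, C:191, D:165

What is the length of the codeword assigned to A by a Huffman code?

3

Repeatedly merge the two smallest:
A(66) + B(90) → 156
156 + D(165) → 321
C(191) + 321 → 512
A's leaf is at depth 3, giving a 3-bit codeword.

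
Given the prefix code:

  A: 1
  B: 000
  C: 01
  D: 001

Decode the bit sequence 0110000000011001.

Read left to right; each codeword is recognised as soon as it completes (prefix code):
  01→C | 1→A | 000→B | 000→B | 001→D | 1→A | 001→D
Decoded message: CABBDAD

CABBDAD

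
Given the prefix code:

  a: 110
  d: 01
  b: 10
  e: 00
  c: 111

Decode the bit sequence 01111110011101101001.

Read left to right; each codeword is recognised as soon as it completes (prefix code):
  01→d | 111→c | 110→a | 01→d | 110→a | 110→a | 10→b | 01→d
Decoded message: dcadaabd

dcadaabd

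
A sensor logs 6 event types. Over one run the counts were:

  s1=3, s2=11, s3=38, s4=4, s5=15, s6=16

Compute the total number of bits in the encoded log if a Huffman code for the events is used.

192

Merge the two smallest weights repeatedly:
combine s1(3), s4(4) → 7
combine 7, s2(11) → 18
combine s5(15), s6(16) → 31
combine 18, 31 → 49
combine s3(38), 49 → 87
Total encoded bits = sum of merged weights = 7 + 18 + 31 + 49 + 87 = 192.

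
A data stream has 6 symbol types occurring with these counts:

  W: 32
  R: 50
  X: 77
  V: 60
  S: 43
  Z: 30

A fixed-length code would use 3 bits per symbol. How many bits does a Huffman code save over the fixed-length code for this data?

Fixed-length: 3 bits × 292 symbols = 876 bits.
Huffman merges:
combine Z(30), W(32) → 62
combine S(43), R(50) → 93
combine V(60), 62 → 122
combine X(77), 93 → 170
combine 122, 170 → 292
Huffman total = 62 + 93 + 122 + 170 + 292 = 739 bits.
Saving = 876 − 739 = 137 bits.

137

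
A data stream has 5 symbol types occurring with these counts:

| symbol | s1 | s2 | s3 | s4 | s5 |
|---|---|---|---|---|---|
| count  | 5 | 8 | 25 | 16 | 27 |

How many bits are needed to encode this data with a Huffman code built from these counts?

Merge the two smallest weights repeatedly:
combine s1(5), s2(8) → 13
combine 13, s4(16) → 29
combine s3(25), s5(27) → 52
combine 29, 52 → 81
The encoded length is the sum of every internal node's weight: 13 + 29 + 52 + 81 = 175 bits.

175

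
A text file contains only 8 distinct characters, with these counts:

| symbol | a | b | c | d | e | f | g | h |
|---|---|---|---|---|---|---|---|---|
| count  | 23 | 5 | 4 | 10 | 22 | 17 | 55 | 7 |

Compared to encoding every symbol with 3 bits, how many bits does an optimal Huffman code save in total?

59

Fixed-length: 3 bits × 143 symbols = 429 bits.
Huffman merges:
c(4) + b(5) → 9
h(7) + 9 → 16
d(10) + 16 → 26
f(17) + e(22) → 39
a(23) + 26 → 49
39 + 49 → 88
g(55) + 88 → 143
Huffman total = 9 + 16 + 26 + 39 + 49 + 88 + 143 = 370 bits.
Saving = 429 − 370 = 59 bits.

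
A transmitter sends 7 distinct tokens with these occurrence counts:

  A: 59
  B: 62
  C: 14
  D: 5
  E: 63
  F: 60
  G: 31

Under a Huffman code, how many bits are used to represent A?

3

Repeatedly merge the two smallest:
combine D(5), C(14) → 19
combine 19, G(31) → 50
combine 50, A(59) → 109
combine F(60), B(62) → 122
combine E(63), 109 → 172
combine 122, 172 → 294
A's leaf is at depth 3, giving a 3-bit codeword.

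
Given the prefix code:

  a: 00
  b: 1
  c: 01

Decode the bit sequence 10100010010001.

bcacabac

Read left to right; each codeword is recognised as soon as it completes (prefix code):
  1→b | 01→c | 00→a | 01→c | 00→a | 1→b | 00→a | 01→c
Decoded message: bcacabac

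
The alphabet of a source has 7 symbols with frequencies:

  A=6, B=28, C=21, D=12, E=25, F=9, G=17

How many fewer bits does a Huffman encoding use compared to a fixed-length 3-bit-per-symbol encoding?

Fixed-length: 3 bits × 118 symbols = 354 bits.
Huffman merges:
A(6) + F(9) → 15
D(12) + 15 → 27
G(17) + C(21) → 38
E(25) + 27 → 52
B(28) + 38 → 66
52 + 66 → 118
Huffman total = 15 + 27 + 38 + 52 + 66 + 118 = 316 bits.
Saving = 354 − 316 = 38 bits.

38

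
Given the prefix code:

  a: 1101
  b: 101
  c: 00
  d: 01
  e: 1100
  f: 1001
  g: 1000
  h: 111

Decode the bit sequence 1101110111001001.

aaef

Read left to right; each codeword is recognised as soon as it completes (prefix code):
  1101→a | 1101→a | 1100→e | 1001→f
Decoded message: aaef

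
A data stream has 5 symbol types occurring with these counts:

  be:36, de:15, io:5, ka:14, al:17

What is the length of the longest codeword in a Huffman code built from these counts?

Merge the two lowest-weight nodes at each step:
io(5) + ka(14) → 19
de(15) + al(17) → 32
19 + 32 → 51
be(36) + 51 → 87
The first pair merged (io, ka) ends up deepest, at depth 3.

3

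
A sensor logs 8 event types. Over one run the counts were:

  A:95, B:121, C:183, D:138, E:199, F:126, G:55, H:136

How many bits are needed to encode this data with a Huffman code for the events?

3110

Build the Huffman tree bottom-up:
combine G(55), A(95) → 150
combine B(121), F(126) → 247
combine H(136), D(138) → 274
combine 150, C(183) → 333
combine E(199), 247 → 446
combine 274, 333 → 607
combine 446, 607 → 1053
Total encoded bits = sum of merged weights = 150 + 247 + 274 + 333 + 446 + 607 + 1053 = 3110.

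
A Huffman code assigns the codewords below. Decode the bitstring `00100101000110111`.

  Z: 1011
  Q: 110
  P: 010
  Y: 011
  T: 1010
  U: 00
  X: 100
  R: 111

UXTUQR

Read left to right; each codeword is recognised as soon as it completes (prefix code):
  00→U | 100→X | 1010→T | 00→U | 110→Q | 111→R
Decoded message: UXTUQR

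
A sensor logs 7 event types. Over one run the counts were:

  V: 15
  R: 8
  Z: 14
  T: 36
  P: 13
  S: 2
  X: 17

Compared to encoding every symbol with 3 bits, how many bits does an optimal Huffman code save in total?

43

Fixed-length: 3 bits × 105 symbols = 315 bits.
Huffman merges:
combine S(2), R(8) → 10
combine 10, P(13) → 23
combine Z(14), V(15) → 29
combine X(17), 23 → 40
combine 29, T(36) → 65
combine 40, 65 → 105
Huffman total = 10 + 23 + 29 + 40 + 65 + 105 = 272 bits.
Saving = 315 − 272 = 43 bits.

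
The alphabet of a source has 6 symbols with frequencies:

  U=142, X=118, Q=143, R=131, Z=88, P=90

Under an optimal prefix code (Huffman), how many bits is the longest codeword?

Merge the two lowest-weight nodes at each step:
merge Z(88) and P(90): 178
merge X(118) and R(131): 249
merge U(142) and Q(143): 285
merge 178 and 249: 427
merge 285 and 427: 712
The rarest symbols sit at the bottom; the longest codeword is 3 bits.

3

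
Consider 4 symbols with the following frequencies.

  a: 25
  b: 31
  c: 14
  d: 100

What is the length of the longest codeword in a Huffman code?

3

Merge the two lowest-weight nodes at each step:
merge c(14) and a(25): 39
merge b(31) and 39: 70
merge 70 and d(100): 170
Maximum depth reached is 3.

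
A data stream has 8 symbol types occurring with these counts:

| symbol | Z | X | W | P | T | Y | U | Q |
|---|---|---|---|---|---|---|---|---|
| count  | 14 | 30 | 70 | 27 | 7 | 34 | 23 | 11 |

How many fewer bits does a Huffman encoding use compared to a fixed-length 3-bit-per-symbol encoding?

54

Fixed-length: 3 bits × 216 symbols = 648 bits.
Huffman merges:
merge T(7) and Q(11): 18
merge Z(14) and 18: 32
merge U(23) and P(27): 50
merge X(30) and 32: 62
merge Y(34) and 50: 84
merge 62 and W(70): 132
merge 84 and 132: 216
Huffman total = 18 + 32 + 50 + 62 + 84 + 132 + 216 = 594 bits.
Saving = 648 − 594 = 54 bits.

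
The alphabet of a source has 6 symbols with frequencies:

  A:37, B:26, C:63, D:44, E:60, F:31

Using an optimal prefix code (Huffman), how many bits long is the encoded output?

660

Merge the two smallest weights repeatedly:
merge B(26) and F(31): 57
merge A(37) and D(44): 81
merge 57 and E(60): 117
merge C(63) and 81: 144
merge 117 and 144: 261
Each symbol's bit-cost is frequency × depth; summing gives 660 bits (equivalently 57 + 81 + 117 + 144 + 261).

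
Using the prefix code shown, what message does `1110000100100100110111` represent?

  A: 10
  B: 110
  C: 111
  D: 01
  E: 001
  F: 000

CFDEEEAC

Read left to right; each codeword is recognised as soon as it completes (prefix code):
  111→C | 000→F | 01→D | 001→E | 001→E | 001→E | 10→A | 111→C
Decoded message: CFDEEEAC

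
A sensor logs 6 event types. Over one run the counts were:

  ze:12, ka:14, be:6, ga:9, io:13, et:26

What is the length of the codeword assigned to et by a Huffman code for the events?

Huffman merges, smallest pair first:
merge be(6) and ga(9): 15
merge ze(12) and io(13): 25
merge ka(14) and 15: 29
merge 25 and et(26): 51
merge 29 and 51: 80
The subtree containing et is merged 2 times, so code length = 2.

2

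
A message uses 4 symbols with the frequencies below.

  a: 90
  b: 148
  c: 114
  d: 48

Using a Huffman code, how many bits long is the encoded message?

Build the Huffman tree bottom-up:
d(48) + a(90) → 138
c(114) + 138 → 252
b(148) + 252 → 400
Total encoded bits = sum of merged weights = 138 + 252 + 400 = 790.

790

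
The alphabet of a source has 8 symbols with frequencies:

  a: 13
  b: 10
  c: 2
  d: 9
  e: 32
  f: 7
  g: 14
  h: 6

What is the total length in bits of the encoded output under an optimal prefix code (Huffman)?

255

Greedily combine the two least-frequent nodes:
merge c(2) and h(6): 8
merge f(7) and 8: 15
merge d(9) and b(10): 19
merge a(13) and g(14): 27
merge 15 and 19: 34
merge 27 and e(32): 59
merge 34 and 59: 93
Each symbol's bit-cost is frequency × depth; summing gives 255 bits (equivalently 8 + 15 + 19 + 27 + 34 + 59 + 93).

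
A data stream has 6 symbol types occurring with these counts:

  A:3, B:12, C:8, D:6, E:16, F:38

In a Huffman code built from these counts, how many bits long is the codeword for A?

Repeatedly merge the two smallest:
merge A(3) and D(6): 9
merge C(8) and 9: 17
merge B(12) and E(16): 28
merge 17 and 28: 45
merge F(38) and 45: 83
The subtree containing A is merged 4 times, so code length = 4.

4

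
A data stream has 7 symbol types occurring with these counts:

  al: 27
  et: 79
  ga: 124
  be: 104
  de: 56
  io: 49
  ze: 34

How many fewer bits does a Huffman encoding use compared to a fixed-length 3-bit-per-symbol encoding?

167

Fixed-length: 3 bits × 473 symbols = 1419 bits.
Huffman merges:
al(27) + ze(34) → 61
io(49) + de(56) → 105
61 + et(79) → 140
be(104) + 105 → 209
ga(124) + 140 → 264
209 + 264 → 473
Huffman total = 61 + 105 + 140 + 209 + 264 + 473 = 1252 bits.
Saving = 1419 − 1252 = 167 bits.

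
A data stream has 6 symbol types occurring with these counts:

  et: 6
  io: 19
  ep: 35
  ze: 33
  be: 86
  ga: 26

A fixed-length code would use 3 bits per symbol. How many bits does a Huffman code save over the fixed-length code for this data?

147

Fixed-length: 3 bits × 205 symbols = 615 bits.
Huffman merges:
combine et(6), io(19) → 25
combine 25, ga(26) → 51
combine ze(33), ep(35) → 68
combine 51, 68 → 119
combine be(86), 119 → 205
Huffman total = 25 + 51 + 68 + 119 + 205 = 468 bits.
Saving = 615 − 468 = 147 bits.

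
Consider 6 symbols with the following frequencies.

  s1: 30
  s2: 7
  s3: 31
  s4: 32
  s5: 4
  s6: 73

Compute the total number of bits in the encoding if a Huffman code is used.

Merge the two smallest weights repeatedly:
combine s5(4), s2(7) → 11
combine 11, s1(30) → 41
combine s3(31), s4(32) → 63
combine 41, 63 → 104
combine s6(73), 104 → 177
Each symbol's bit-cost is frequency × depth; summing gives 396 bits (equivalently 11 + 41 + 63 + 104 + 177).

396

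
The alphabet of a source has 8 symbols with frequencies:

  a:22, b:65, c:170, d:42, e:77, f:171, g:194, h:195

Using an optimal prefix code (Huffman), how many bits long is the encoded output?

Build the Huffman tree bottom-up:
merge a(22) and d(42): 64
merge 64 and b(65): 129
merge e(77) and 129: 206
merge c(170) and f(171): 341
merge g(194) and h(195): 389
merge 206 and 341: 547
merge 389 and 547: 936
Total encoded bits = sum of merged weights = 64 + 129 + 206 + 341 + 389 + 547 + 936 = 2612.

2612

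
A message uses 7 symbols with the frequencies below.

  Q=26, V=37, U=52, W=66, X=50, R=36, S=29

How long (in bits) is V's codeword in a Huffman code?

Huffman merges, smallest pair first:
Q(26) + S(29) → 55
R(36) + V(37) → 73
X(50) + U(52) → 102
55 + W(66) → 121
73 + 102 → 175
121 + 175 → 296
The subtree containing V is merged 3 times, so code length = 3.

3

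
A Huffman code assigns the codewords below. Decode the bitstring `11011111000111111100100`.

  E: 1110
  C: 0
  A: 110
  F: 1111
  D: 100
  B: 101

AFDCFECD

Read left to right; each codeword is recognised as soon as it completes (prefix code):
  110→A | 1111→F | 100→D | 0→C | 1111→F | 1110→E | 0→C | 100→D
Decoded message: AFDCFECD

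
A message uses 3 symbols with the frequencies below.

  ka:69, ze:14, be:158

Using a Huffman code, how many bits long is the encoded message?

Build the Huffman tree bottom-up:
combine ze(14), ka(69) → 83
combine 83, be(158) → 241
Total encoded bits = sum of merged weights = 83 + 241 = 324.

324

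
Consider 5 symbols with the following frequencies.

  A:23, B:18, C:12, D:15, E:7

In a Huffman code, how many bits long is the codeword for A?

Repeatedly merge the two smallest:
combine E(7), C(12) → 19
combine D(15), B(18) → 33
combine 19, A(23) → 42
combine 33, 42 → 75
A sits 2 levels below the root, so its codeword is 2 bits.

2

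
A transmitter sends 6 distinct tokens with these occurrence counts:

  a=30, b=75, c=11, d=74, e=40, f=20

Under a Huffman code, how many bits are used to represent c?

Huffman merges, smallest pair first:
combine c(11), f(20) → 31
combine a(30), 31 → 61
combine e(40), 61 → 101
combine d(74), b(75) → 149
combine 101, 149 → 250
c sits 4 levels below the root, so its codeword is 4 bits.

4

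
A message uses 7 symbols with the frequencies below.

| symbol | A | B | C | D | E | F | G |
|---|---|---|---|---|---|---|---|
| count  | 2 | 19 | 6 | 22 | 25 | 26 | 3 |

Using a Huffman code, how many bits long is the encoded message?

252

Merge the two smallest weights repeatedly:
combine A(2), G(3) → 5
combine 5, C(6) → 11
combine 11, B(19) → 30
combine D(22), E(25) → 47
combine F(26), 30 → 56
combine 47, 56 → 103
Total encoded bits = sum of merged weights = 5 + 11 + 30 + 47 + 56 + 103 = 252.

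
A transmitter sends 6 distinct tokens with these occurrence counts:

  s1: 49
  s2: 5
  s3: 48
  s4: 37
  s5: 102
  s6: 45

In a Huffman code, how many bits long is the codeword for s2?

Huffman merges, smallest pair first:
s2(5) + s4(37) → 42
42 + s6(45) → 87
s3(48) + s1(49) → 97
87 + 97 → 184
s5(102) + 184 → 286
s2's leaf is at depth 4, giving a 4-bit codeword.

4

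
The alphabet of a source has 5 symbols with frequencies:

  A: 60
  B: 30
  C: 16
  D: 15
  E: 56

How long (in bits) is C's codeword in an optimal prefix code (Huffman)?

3

Repeatedly merge the two smallest:
D(15) + C(16) → 31
B(30) + 31 → 61
E(56) + A(60) → 116
61 + 116 → 177
C sits 3 levels below the root, so its codeword is 3 bits.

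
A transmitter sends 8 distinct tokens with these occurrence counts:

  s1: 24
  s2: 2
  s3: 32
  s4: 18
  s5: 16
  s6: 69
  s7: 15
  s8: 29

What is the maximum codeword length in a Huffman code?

Merge the two lowest-weight nodes at each step:
s2(2) + s7(15) → 17
s5(16) + 17 → 33
s4(18) + s1(24) → 42
s8(29) + s3(32) → 61
33 + 42 → 75
61 + s6(69) → 130
75 + 130 → 205
Maximum depth reached is 4.

4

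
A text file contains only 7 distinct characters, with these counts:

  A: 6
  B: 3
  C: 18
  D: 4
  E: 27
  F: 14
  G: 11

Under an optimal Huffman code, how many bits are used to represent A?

4

Huffman merges, smallest pair first:
merge B(3) and D(4): 7
merge A(6) and 7: 13
merge G(11) and 13: 24
merge F(14) and C(18): 32
merge 24 and E(27): 51
merge 32 and 51: 83
A sits 4 levels below the root, so its codeword is 4 bits.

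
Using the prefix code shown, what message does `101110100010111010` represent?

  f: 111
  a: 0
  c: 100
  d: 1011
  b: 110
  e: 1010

deaade

Read left to right; each codeword is recognised as soon as it completes (prefix code):
  1011→d | 1010→e | 0→a | 0→a | 1011→d | 1010→e
Decoded message: deaade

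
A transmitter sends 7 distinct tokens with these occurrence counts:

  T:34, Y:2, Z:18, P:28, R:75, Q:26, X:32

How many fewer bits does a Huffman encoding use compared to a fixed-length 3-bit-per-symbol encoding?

Fixed-length: 3 bits × 215 symbols = 645 bits.
Huffman merges:
combine Y(2), Z(18) → 20
combine 20, Q(26) → 46
combine P(28), X(32) → 60
combine T(34), 46 → 80
combine 60, R(75) → 135
combine 80, 135 → 215
Huffman total = 20 + 46 + 60 + 80 + 135 + 215 = 556 bits.
Saving = 645 − 556 = 89 bits.

89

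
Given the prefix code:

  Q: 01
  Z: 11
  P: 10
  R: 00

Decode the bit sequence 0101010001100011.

QQQRQPRZ

Read left to right; each codeword is recognised as soon as it completes (prefix code):
  01→Q | 01→Q | 01→Q | 00→R | 01→Q | 10→P | 00→R | 11→Z
Decoded message: QQQRQPRZ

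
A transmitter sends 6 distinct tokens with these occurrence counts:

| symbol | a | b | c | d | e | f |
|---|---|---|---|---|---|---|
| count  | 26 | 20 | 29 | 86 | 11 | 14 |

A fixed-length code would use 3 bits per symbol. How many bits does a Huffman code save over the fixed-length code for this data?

Fixed-length: 3 bits × 186 symbols = 558 bits.
Huffman merges:
combine e(11), f(14) → 25
combine b(20), 25 → 45
combine a(26), c(29) → 55
combine 45, 55 → 100
combine d(86), 100 → 186
Huffman total = 25 + 45 + 55 + 100 + 186 = 411 bits.
Saving = 558 − 411 = 147 bits.

147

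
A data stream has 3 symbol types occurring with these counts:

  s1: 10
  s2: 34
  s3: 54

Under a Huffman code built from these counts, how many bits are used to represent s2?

2

Repeatedly merge the two smallest:
s1(10) + s2(34) → 44
44 + s3(54) → 98
s2's leaf is at depth 2, giving a 2-bit codeword.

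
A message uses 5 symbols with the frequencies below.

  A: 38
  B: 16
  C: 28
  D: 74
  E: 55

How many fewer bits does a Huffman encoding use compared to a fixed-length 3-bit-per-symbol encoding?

Fixed-length: 3 bits × 211 symbols = 633 bits.
Huffman merges:
B(16) + C(28) → 44
A(38) + 44 → 82
E(55) + D(74) → 129
82 + 129 → 211
Huffman total = 44 + 82 + 129 + 211 = 466 bits.
Saving = 633 − 466 = 167 bits.

167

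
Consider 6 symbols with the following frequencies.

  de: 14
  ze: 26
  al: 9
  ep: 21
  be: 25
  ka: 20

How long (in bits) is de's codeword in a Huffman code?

3

Build the tree from the bottom:
al(9) + de(14) → 23
ka(20) + ep(21) → 41
23 + be(25) → 48
ze(26) + 41 → 67
48 + 67 → 115
de sits 3 levels below the root, so its codeword is 3 bits.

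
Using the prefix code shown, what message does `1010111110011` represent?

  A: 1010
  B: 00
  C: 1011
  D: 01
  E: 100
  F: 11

AFFEF

Read left to right; each codeword is recognised as soon as it completes (prefix code):
  1010→A | 11→F | 11→F | 100→E | 11→F
Decoded message: AFFEF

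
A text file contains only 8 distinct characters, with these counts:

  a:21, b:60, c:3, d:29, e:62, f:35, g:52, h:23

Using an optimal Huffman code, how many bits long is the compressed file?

Build the Huffman tree bottom-up:
c(3) + a(21) → 24
h(23) + 24 → 47
d(29) + f(35) → 64
47 + g(52) → 99
b(60) + e(62) → 122
64 + 99 → 163
122 + 163 → 285
The encoded length is the sum of every internal node's weight: 24 + 47 + 64 + 99 + 122 + 163 + 285 = 804 bits.

804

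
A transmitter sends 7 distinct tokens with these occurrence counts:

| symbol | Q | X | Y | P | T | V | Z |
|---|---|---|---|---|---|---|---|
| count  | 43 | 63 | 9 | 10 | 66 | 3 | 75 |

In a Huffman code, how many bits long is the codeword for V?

5

Build the tree from the bottom:
combine V(3), Y(9) → 12
combine P(10), 12 → 22
combine 22, Q(43) → 65
combine X(63), 65 → 128
combine T(66), Z(75) → 141
combine 128, 141 → 269
V's leaf is at depth 5, giving a 5-bit codeword.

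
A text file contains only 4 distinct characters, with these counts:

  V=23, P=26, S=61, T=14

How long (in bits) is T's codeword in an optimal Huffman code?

Repeatedly merge the two smallest:
T(14) + V(23) → 37
P(26) + 37 → 63
S(61) + 63 → 124
T sits 3 levels below the root, so its codeword is 3 bits.

3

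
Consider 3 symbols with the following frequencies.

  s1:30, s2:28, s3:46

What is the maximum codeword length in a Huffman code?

2

Merge the two lowest-weight nodes at each step:
combine s2(28), s1(30) → 58
combine s3(46), 58 → 104
The rarest symbols sit at the bottom; the longest codeword is 2 bits.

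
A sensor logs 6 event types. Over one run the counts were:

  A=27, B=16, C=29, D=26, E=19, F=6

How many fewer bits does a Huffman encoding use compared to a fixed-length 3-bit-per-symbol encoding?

Fixed-length: 3 bits × 123 symbols = 369 bits.
Huffman merges:
F(6) + B(16) → 22
E(19) + 22 → 41
D(26) + A(27) → 53
C(29) + 41 → 70
53 + 70 → 123
Huffman total = 22 + 41 + 53 + 70 + 123 = 309 bits.
Saving = 369 − 309 = 60 bits.

60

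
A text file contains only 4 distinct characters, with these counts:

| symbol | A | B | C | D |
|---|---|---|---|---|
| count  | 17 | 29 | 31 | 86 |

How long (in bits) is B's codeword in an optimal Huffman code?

3

Huffman merges, smallest pair first:
A(17) + B(29) → 46
C(31) + 46 → 77
77 + D(86) → 163
B sits 3 levels below the root, so its codeword is 3 bits.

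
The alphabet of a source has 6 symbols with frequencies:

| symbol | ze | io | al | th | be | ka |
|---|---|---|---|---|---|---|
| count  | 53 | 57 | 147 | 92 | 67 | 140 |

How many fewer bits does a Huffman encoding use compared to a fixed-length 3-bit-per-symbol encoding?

Fixed-length: 3 bits × 556 symbols = 1668 bits.
Huffman merges:
ze(53) + io(57) → 110
be(67) + th(92) → 159
110 + ka(140) → 250
al(147) + 159 → 306
250 + 306 → 556
Huffman total = 110 + 159 + 250 + 306 + 556 = 1381 bits.
Saving = 1668 − 1381 = 287 bits.

287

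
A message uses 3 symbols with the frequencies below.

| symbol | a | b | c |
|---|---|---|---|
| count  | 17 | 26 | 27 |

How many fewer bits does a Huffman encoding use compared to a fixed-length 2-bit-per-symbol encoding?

27

Fixed-length: 2 bits × 70 symbols = 140 bits.
Huffman merges:
combine a(17), b(26) → 43
combine c(27), 43 → 70
Huffman total = 43 + 70 = 113 bits.
Saving = 140 − 113 = 27 bits.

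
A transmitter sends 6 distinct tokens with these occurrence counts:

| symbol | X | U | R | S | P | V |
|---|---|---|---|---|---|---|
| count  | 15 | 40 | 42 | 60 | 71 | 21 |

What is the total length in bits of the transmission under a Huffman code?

610

Merge the two smallest weights repeatedly:
merge X(15) and V(21): 36
merge 36 and U(40): 76
merge R(42) and S(60): 102
merge P(71) and 76: 147
merge 102 and 147: 249
Each symbol's bit-cost is frequency × depth; summing gives 610 bits (equivalently 36 + 76 + 102 + 147 + 249).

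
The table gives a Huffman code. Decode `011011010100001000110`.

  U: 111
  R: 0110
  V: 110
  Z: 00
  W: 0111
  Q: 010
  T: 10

RVTTZQZV

Read left to right; each codeword is recognised as soon as it completes (prefix code):
  0110→R | 110→V | 10→T | 10→T | 00→Z | 010→Q | 00→Z | 110→V
Decoded message: RVTTZQZV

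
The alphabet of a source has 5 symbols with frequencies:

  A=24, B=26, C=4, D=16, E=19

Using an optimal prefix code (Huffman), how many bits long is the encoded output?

198

Build the Huffman tree bottom-up:
merge C(4) and D(16): 20
merge E(19) and 20: 39
merge A(24) and B(26): 50
merge 39 and 50: 89
Total encoded bits = sum of merged weights = 20 + 39 + 50 + 89 = 198.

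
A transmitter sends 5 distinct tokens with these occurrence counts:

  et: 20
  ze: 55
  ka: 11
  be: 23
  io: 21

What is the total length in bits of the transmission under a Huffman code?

280

Merge the two smallest weights repeatedly:
merge ka(11) and et(20): 31
merge io(21) and be(23): 44
merge 31 and 44: 75
merge ze(55) and 75: 130
Total encoded bits = sum of merged weights = 31 + 44 + 75 + 130 = 280.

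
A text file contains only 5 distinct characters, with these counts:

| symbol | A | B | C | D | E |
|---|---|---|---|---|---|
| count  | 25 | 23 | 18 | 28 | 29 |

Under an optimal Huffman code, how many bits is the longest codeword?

Merge the two lowest-weight nodes at each step:
merge C(18) and B(23): 41
merge A(25) and D(28): 53
merge E(29) and 41: 70
merge 53 and 70: 123
The first pair merged (C, B) ends up deepest, at depth 3.

3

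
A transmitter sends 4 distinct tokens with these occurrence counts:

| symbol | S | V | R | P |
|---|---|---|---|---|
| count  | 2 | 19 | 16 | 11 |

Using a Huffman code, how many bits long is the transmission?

90

Merge the two smallest weights repeatedly:
merge S(2) and P(11): 13
merge 13 and R(16): 29
merge V(19) and 29: 48
Total encoded bits = sum of merged weights = 13 + 29 + 48 = 90.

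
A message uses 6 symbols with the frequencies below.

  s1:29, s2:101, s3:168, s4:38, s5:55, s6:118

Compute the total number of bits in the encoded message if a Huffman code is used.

Merge the two smallest weights repeatedly:
merge s1(29) and s4(38): 67
merge s5(55) and 67: 122
merge s2(101) and s6(118): 219
merge 122 and s3(168): 290
merge 219 and 290: 509
Total encoded bits = sum of merged weights = 67 + 122 + 219 + 290 + 509 = 1207.

1207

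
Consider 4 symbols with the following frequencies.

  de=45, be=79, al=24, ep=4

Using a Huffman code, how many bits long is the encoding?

Build the Huffman tree bottom-up:
merge ep(4) and al(24): 28
merge 28 and de(45): 73
merge 73 and be(79): 152
The encoded length is the sum of every internal node's weight: 28 + 73 + 152 = 253 bits.

253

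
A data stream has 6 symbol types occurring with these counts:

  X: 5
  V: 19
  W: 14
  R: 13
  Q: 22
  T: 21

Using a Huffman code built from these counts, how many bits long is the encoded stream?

238

Build the Huffman tree bottom-up:
merge X(5) and R(13): 18
merge W(14) and 18: 32
merge V(19) and T(21): 40
merge Q(22) and 32: 54
merge 40 and 54: 94
The encoded length is the sum of every internal node's weight: 18 + 32 + 40 + 54 + 94 = 238 bits.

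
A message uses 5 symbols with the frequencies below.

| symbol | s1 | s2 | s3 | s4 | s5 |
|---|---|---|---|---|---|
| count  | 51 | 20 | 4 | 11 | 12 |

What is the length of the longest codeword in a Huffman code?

Merge the two lowest-weight nodes at each step:
s3(4) + s4(11) → 15
s5(12) + 15 → 27
s2(20) + 27 → 47
47 + s1(51) → 98
The first pair merged (s3, s4) ends up deepest, at depth 4.

4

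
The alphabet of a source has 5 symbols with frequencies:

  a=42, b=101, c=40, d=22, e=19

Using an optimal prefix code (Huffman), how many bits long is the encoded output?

Merge the two smallest weights repeatedly:
e(19) + d(22) → 41
c(40) + 41 → 81
a(42) + 81 → 123
b(101) + 123 → 224
Each symbol's bit-cost is frequency × depth; summing gives 469 bits (equivalently 41 + 81 + 123 + 224).

469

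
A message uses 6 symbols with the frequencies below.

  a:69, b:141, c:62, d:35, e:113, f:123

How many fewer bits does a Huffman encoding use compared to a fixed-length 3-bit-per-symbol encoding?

280

Fixed-length: 3 bits × 543 symbols = 1629 bits.
Huffman merges:
merge d(35) and c(62): 97
merge a(69) and 97: 166
merge e(113) and f(123): 236
merge b(141) and 166: 307
merge 236 and 307: 543
Huffman total = 97 + 166 + 236 + 307 + 543 = 1349 bits.
Saving = 1629 − 1349 = 280 bits.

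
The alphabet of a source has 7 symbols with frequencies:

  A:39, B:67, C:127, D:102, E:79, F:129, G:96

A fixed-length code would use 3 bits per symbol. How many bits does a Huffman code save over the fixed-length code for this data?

Fixed-length: 3 bits × 639 symbols = 1917 bits.
Huffman merges:
merge A(39) and B(67): 106
merge E(79) and G(96): 175
merge D(102) and 106: 208
merge C(127) and F(129): 256
merge 175 and 208: 383
merge 256 and 383: 639
Huffman total = 106 + 175 + 208 + 256 + 383 + 639 = 1767 bits.
Saving = 1917 − 1767 = 150 bits.

150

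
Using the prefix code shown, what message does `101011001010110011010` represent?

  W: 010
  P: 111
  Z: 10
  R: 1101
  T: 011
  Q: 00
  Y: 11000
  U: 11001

Read left to right; each codeword is recognised as soon as it completes (prefix code):
  10→Z | 10→Z | 11001→U | 010→W | 11001→U | 10→Z | 10→Z
Decoded message: ZZUWUZZ

ZZUWUZZ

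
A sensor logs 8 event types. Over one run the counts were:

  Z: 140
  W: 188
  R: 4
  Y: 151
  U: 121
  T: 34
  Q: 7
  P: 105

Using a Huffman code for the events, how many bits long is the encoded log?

Merge the two smallest weights repeatedly:
combine R(4), Q(7) → 11
combine 11, T(34) → 45
combine 45, P(105) → 150
combine U(121), Z(140) → 261
combine 150, Y(151) → 301
combine W(188), 261 → 449
combine 301, 449 → 750
The encoded length is the sum of every internal node's weight: 11 + 45 + 150 + 261 + 301 + 449 + 750 = 1967 bits.

1967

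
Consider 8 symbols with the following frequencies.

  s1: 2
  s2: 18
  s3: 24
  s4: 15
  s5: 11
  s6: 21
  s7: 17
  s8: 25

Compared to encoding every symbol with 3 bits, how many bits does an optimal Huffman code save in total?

Fixed-length: 3 bits × 133 symbols = 399 bits.
Huffman merges:
combine s1(2), s5(11) → 13
combine 13, s4(15) → 28
combine s7(17), s2(18) → 35
combine s6(21), s3(24) → 45
combine s8(25), 28 → 53
combine 35, 45 → 80
combine 53, 80 → 133
Huffman total = 13 + 28 + 35 + 45 + 53 + 80 + 133 = 387 bits.
Saving = 399 − 387 = 12 bits.

12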